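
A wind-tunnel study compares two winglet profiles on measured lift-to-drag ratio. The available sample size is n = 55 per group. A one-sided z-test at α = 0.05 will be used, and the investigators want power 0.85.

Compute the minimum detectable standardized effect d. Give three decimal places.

d ≈ 0.511

Required noncentrality: δ = z_{0.05} + z_{0.15} = 1.645 + 1.036 = 2.681.
δ = d·√(n/2) ⇒ d = δ/√(n/2) = 2.681/√(55/2) = 0.5113.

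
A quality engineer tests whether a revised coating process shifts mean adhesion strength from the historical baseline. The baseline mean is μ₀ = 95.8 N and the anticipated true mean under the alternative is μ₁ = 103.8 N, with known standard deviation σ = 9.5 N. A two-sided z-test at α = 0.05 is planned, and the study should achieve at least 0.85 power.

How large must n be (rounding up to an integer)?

Standardized effect: d = |μ₁ − μ₀| / σ = |103.8 − 95.8| / 9.5 = 0.8421
Set Φ(δ − 1.960) = 0.85; then δ − 1.960 = Φ⁻¹(0.85) = 1.036, giving δ = 2.996.
(For δ > 0 the lower-tail rejection region contributes negligibly to power, so the one-term inversion is standard.)
δ = d·√n ⇒ n = (δ/d)² = (2.996 / 0.8421)² = 12.66.
Rounding up, n = 13.

n = 13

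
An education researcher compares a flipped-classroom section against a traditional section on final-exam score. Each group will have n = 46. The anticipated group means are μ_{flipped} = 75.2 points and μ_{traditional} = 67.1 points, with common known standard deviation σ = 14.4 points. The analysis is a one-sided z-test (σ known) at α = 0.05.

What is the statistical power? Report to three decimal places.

Standardized effect: d = |μ_{flipped} − μ_{traditional}| / σ = |75.2 − 67.1| / 14.4 = 0.5625
Noncentrality parameter: δ = d·√(n/2) = 0.5625 × √(46/2) = 2.6977
Critical value for a one-sided test at α = 0.05: z_α = 1.645.
Power = Φ(δ − 1.645) = Φ(1.053) = 0.8538.

Power ≈ 0.854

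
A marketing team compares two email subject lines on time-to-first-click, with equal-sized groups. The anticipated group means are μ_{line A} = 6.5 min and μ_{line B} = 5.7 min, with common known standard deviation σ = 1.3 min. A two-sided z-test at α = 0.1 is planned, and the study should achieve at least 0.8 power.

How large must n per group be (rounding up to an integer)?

Standardized effect: d = |μ_{line A} − μ_{line B}| / σ = |6.5 − 5.7| / 1.3 = 0.6154
Set Φ(δ − 1.645) = 0.8; then δ − 1.645 = Φ⁻¹(0.8) = 0.842, giving δ = 2.486.
(The Φ(−δ − z_{α/2}) term is vanishingly small for δ > 0 and is dropped in the standard sample-size formula.)
δ = d·√(n/2) ⇒ n = 2(δ/d)² = 2 × (2.486 / 0.6154)² = 32.65.
Round up to the next whole unit.

n = 33 per group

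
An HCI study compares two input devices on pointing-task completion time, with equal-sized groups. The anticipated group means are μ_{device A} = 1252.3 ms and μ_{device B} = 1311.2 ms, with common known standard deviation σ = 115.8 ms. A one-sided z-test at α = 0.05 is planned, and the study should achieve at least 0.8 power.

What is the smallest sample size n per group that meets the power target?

Standardized effect: d = |μ_{device A} − μ_{device B}| / σ = |1252.3 − 1311.2| / 115.8 = 0.5086
For power 0.8 need Φ(δ − z_{0.05}) = 0.8, so δ = z_{0.05} + z_{0.20} = 1.645 + 0.842 = 2.486.
δ = d·√(n/2) ⇒ n = 2(δ/d)² = 2 × (2.486 / 0.5086)² = 47.80.
Rounding up, n = 48 per group.

n = 48 per group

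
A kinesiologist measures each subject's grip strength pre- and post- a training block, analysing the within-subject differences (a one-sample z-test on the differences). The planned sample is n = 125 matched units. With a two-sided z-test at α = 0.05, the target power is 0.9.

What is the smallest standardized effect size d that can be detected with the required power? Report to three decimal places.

d ≈ 0.290

Required noncentrality: δ = z_{0.025} + z_{0.10} = 1.960 + 1.282 = 3.242.
(Lower-tail contribution to power is negligible for δ > 0.)
δ = d·√n ⇒ d = δ/√n = 3.242/√125 = 0.2899.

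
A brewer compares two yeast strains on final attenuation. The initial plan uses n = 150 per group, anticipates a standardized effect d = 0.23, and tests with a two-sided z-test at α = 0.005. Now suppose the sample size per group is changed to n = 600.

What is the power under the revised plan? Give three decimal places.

Power ≈ 0.880

With n = 600 per group: δ = d·√(n/2) = 0.23 × √(600/2) = 3.9837. Critical value z_{0.0025} = 2.807.
Revised power = Φ(δ − 2.807) + Φ(−δ − 2.807) = Φ(1.177) + Φ(-6.791) = 0.8803 + 0.0000 = 0.8803.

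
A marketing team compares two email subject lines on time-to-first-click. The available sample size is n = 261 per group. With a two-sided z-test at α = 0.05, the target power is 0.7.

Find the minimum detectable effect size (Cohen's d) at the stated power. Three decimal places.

Need Φ(δ − 1.960) = 0.7, so δ = 1.960 + 0.524 = 2.484.
(The second rejection-region term Φ(−δ − z_{α/2}) is negligible and dropped.)
δ = d·√(n/2) ⇒ d = δ/√(n/2) = 2.484/√(261/2) = 0.2175.

d ≈ 0.217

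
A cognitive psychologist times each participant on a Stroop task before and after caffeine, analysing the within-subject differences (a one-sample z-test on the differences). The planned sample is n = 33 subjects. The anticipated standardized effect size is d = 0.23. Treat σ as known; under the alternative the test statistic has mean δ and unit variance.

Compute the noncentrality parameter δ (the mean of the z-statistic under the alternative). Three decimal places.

δ = d·√n = 0.23 × √33 = 1.3212

δ ≈ 1.321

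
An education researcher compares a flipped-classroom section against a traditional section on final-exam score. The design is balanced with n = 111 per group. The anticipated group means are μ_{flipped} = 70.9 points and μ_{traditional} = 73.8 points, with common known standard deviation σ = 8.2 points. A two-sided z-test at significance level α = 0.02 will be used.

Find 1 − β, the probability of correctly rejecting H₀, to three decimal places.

Standardized effect: d = |μ_{flipped} − μ_{traditional}| / σ = |70.9 − 73.8| / 8.2 = 0.3537
Noncentrality parameter: δ = d·√(n/2) = 0.3537 × √(111/2) = 2.6347
Two-sided α = 0.02 → critical value z_{0.01} = 2.326.
Power = Φ(δ − 2.326) + Φ(−δ − 2.326) = Φ(0.308) + Φ(-4.961) = 0.6211 + 0.0000 = 0.6211.

Power ≈ 0.621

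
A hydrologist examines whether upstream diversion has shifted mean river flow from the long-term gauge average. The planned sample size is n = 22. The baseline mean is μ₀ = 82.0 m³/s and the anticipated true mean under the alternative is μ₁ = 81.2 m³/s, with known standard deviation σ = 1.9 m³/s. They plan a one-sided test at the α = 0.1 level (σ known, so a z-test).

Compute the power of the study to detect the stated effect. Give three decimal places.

Power ≈ 0.756

Standardized effect: d = |μ₁ − μ₀| / σ = |81.2 − 82.0| / 1.9 = 0.4211
Noncentrality parameter: δ = d·√n = 0.4211 × √22 = 1.9749
One-sided α = 0.1 → critical value z_{0.1} = 1.282.
Power = Φ(δ − 1.282) = Φ(0.693) = 0.7560.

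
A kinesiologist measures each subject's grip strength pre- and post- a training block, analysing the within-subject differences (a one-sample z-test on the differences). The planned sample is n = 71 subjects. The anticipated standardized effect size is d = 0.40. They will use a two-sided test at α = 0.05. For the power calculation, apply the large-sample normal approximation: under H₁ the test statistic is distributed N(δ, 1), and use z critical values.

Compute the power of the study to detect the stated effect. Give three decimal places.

Power ≈ 0.921

Noncentrality parameter: δ = d·√n = 0.40 × √71 = 3.3705
Critical value for a two-sided test at α = 0.05: z_{α/2} = 1.960.
Power = Φ(δ − 1.960) + Φ(−δ − 1.960) = Φ(1.410) + Φ(-5.330) = 0.9208 + 0.0000 = 0.9208.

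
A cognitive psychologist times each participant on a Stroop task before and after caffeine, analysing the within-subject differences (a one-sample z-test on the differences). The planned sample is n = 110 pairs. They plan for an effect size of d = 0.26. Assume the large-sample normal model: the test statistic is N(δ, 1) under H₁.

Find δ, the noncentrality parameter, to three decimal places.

δ = d·√n = 0.26 × √110 = 2.7269

δ ≈ 2.727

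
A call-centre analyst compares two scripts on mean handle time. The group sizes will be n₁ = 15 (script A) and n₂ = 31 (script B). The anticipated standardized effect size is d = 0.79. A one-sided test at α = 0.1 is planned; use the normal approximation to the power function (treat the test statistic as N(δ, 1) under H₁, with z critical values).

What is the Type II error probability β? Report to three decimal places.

β ≈ 0.109

Noncentrality parameter: δ = d / √(1/n₁ + 1/n₂) = 0.79 / √(1/15 + 1/31) = 2.5117
Critical value for a one-sided test at α = 0.1: z_α = 1.282.
Power = Φ(δ − 1.282) = Φ(1.230) = 0.8907.
Type II error: β = 1 − power = 1 − 0.8907 = 0.1093.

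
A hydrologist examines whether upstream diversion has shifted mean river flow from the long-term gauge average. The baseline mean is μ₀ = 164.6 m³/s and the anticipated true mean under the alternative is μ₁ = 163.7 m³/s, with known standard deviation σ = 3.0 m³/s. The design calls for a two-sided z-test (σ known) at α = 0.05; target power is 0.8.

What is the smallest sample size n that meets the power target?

Standardized effect: d = |μ₁ − μ₀| / σ = |163.7 − 164.6| / 3.0 = 0.3000
For power 0.8 need Φ(δ − z_{0.025}) = 0.8, so δ = z_{0.025} + z_{0.20} = 1.960 + 0.842 = 2.802.
(Ignoring the negligible lower-tail rejection probability gives the usual closed-form inversion.)
δ = d·√n ⇒ n = (δ/d)² = (2.802 / 0.3000)² = 87.21.
Rounding up, n = 88.

n = 88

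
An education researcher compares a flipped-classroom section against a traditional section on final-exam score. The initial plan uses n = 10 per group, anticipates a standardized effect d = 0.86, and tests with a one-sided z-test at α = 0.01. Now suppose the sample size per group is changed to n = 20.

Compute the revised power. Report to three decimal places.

With n = 20 per group: δ = d·√(n/2) = 0.86 × √(20/2) = 2.7196. Critical value z_{0.01} = 2.326.
Revised power = P(Z > 2.326 − δ) = Φ(0.393) = 0.6529.

Power ≈ 0.653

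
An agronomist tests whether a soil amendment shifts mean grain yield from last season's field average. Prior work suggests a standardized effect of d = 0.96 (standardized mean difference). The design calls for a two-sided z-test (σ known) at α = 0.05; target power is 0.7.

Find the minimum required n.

For power 0.7 need Φ(δ − z_{0.025}) = 0.7, so δ = z_{0.025} + z_{0.30} = 1.960 + 0.524 = 2.484.
(The Φ(−δ − z_{α/2}) term is vanishingly small for δ > 0 and is dropped in the standard sample-size formula.)
δ = d·√n ⇒ n = (δ/d)² = (2.484 / 0.96)² = 6.70.
Rounding up, n = 7.

n = 7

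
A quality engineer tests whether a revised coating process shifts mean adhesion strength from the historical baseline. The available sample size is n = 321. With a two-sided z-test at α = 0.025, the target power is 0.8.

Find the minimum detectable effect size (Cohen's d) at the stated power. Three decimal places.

d ≈ 0.172

Need Φ(δ − 2.241) = 0.8, so δ = 2.241 + 0.842 = 3.083.
(The second rejection-region term Φ(−δ − z_{α/2}) is negligible and dropped.)
δ = d·√n ⇒ d = δ/√n = 3.083/√321 = 0.1721.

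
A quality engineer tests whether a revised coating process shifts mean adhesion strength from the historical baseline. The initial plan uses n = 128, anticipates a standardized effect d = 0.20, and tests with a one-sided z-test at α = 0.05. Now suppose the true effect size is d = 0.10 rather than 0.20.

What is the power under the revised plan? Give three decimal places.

Power ≈ 0.304

With d = 0.10: δ = d·√n = 0.10 × √128 = 1.1314. Critical value z_{0.05} = 1.645.
Revised power = Φ(δ − 1.645) = Φ(-0.513) = 0.3038.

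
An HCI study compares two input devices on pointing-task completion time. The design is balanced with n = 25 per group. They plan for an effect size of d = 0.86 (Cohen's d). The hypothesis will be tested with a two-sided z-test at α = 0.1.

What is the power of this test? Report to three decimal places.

Power ≈ 0.919

Noncentrality parameter: λ = d·√(n/2) = 0.86 × √(25/2) = 3.0406
Critical value for a two-sided test at α = 0.1: z_{α/2} = 1.645.
Power = Φ(λ − 1.645) + Φ(−λ − 1.645) = Φ(1.396) + Φ(-4.685) = 0.9186 + 0.0000 = 0.9186.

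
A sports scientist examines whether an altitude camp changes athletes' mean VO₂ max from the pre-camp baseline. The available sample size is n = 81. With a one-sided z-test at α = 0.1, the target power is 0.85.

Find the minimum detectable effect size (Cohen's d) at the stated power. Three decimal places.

Need Φ(δ − 1.282) = 0.85, so δ = 1.282 + 1.036 = 2.318.
δ = d·√n ⇒ d = δ/√n = 2.318/√81 = 0.2576.

d ≈ 0.258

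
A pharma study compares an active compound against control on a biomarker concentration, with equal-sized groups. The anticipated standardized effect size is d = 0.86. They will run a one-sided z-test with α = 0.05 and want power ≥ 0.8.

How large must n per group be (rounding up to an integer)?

n = 17 per group

Set Φ(δ − 1.645) = 0.8; then δ − 1.645 = Φ⁻¹(0.8) = 0.842, giving δ = 2.486.
δ = d·√(n/2) ⇒ n = 2(δ/d)² = 2 × (2.486 / 0.86)² = 16.72.
Round up to the next whole unit.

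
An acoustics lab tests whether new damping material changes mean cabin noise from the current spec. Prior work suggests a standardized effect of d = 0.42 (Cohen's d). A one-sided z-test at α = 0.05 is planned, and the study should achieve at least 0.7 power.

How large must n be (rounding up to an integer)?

n = 27

Set Φ(δ − 1.645) = 0.7; then δ − 1.645 = Φ⁻¹(0.7) = 0.524, giving δ = 2.169.
δ = d·√n ⇒ n = (δ/d)² = (2.169 / 0.42)² = 26.68.
Round up to the next whole unit.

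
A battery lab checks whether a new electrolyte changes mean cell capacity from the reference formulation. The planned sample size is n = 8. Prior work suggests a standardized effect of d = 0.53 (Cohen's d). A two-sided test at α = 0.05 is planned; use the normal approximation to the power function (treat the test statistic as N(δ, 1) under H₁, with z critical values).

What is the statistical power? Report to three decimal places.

Power ≈ 0.323

Noncentrality parameter: δ = d·√n = 0.53 × √8 = 1.4991
Critical value for a two-sided test at α = 0.05: z_{α/2} = 1.960.
Power = Φ(δ − 1.960) + Φ(−δ − 1.960) = Φ(-0.461) + Φ(-3.459) = 0.3224 + 0.0003 = 0.3227.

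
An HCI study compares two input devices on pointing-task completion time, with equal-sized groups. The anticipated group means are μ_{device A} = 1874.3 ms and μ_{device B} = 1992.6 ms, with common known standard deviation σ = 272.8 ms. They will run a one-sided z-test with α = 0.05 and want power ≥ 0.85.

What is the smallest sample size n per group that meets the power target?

n = 77 per group

Standardized effect: d = |μ_{device A} − μ_{device B}| / σ = |1874.3 − 1992.6| / 272.8 = 0.4337
For power 0.85 need Φ(δ − z_{0.05}) = 0.85, so δ = z_{0.05} + z_{0.15} = 1.645 + 1.036 = 2.681.
δ = d·√(n/2) ⇒ n = 2(δ/d)² = 2 × (2.681 / 0.4337)² = 76.46.
Rounding up, n = 77 per group.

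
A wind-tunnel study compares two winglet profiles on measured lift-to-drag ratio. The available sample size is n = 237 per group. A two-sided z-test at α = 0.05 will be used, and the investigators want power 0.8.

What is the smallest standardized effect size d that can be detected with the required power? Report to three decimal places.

Need Φ(δ − 1.960) = 0.8, so δ = 1.960 + 0.842 = 2.802.
(Lower-tail contribution to power is negligible for δ > 0.)
δ = d·√(n/2) ⇒ d = δ/√(n/2) = 2.802/√(237/2) = 0.2574.

d ≈ 0.257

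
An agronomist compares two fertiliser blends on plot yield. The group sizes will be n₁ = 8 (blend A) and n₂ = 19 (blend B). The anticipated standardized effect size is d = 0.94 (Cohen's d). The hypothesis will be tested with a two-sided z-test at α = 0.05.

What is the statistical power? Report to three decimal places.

Power ≈ 0.607

Noncentrality parameter: δ = d / √(1/n₁ + 1/n₂) = 0.94 / √(1/8 + 1/19) = 2.2303
Critical value for a two-sided test at α = 0.05: z_{α/2} = 1.960.
Power = Φ(δ − 1.960) + Φ(−δ − 1.960) = Φ(0.270) + Φ(-4.190) = 0.6066 + 0.0000 = 0.6066.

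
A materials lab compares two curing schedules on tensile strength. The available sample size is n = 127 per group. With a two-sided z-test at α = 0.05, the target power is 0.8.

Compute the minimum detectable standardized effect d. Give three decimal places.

Need Φ(δ − 1.960) = 0.8, so δ = 1.960 + 0.842 = 2.802.
(The second rejection-region term Φ(−δ − z_{α/2}) is negligible and dropped.)
δ = d·√(n/2) ⇒ d = δ/√(n/2) = 2.802/√(127/2) = 0.3516.

d ≈ 0.352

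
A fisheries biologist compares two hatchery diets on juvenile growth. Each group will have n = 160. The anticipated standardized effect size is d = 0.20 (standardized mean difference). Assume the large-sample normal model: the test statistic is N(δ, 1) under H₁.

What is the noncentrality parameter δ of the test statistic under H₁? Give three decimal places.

δ = d·√(n/2) = 0.20 × √(160/2) = 1.7889

δ ≈ 1.789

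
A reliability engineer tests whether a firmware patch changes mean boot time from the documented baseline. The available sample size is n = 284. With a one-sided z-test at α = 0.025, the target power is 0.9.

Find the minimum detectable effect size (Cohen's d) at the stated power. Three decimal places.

Need Φ(δ − 1.960) = 0.9, so δ = 1.960 + 1.282 = 3.242.
δ = d·√n ⇒ d = δ/√n = 3.242/√284 = 0.1923.

d ≈ 0.192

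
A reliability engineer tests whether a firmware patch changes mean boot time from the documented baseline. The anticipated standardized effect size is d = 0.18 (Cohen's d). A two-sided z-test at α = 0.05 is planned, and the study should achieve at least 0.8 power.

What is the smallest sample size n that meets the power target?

Set Φ(δ − 1.960) = 0.8; then δ − 1.960 = Φ⁻¹(0.8) = 0.842, giving δ = 2.802.
(Ignoring the negligible lower-tail rejection probability gives the usual closed-form inversion.)
δ = d·√n ⇒ n = (δ/d)² = (2.802 / 0.18)² = 242.25.
Round up to the next whole unit.

n = 243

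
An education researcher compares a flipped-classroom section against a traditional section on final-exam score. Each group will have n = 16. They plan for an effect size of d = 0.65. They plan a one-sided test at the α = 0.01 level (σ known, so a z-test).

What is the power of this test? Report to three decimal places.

Noncentrality parameter: δ = d·√(n/2) = 0.65 × √(16/2) = 1.8385
One-sided α = 0.01 → critical value z_{0.01} = 2.326.
Power = Φ(δ − 2.326) = Φ(-0.488) = 0.3128.

Power ≈ 0.313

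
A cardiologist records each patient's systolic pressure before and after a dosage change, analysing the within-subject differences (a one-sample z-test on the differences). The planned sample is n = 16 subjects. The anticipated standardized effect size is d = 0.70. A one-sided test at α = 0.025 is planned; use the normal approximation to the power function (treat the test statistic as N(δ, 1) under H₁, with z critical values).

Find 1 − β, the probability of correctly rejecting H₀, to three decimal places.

Noncentrality parameter: δ = d·√n = 0.70 × √16 = 2.8000
One-sided α = 0.025 → critical value z_{0.025} = 1.960.
Power = Φ(δ − 1.960) = Φ(0.840) = 0.7996.

Power ≈ 0.800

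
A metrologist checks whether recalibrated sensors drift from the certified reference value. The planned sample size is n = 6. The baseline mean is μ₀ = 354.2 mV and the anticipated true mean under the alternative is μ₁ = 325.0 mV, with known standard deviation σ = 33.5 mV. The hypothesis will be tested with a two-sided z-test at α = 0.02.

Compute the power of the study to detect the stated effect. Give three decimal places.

Standardized effect: d = |μ₁ − μ₀| / σ = |325.0 − 354.2| / 33.5 = 0.8716
Noncentrality parameter: δ = d·√n = 0.8716 × √6 = 2.1351
Critical value for a two-sided test at α = 0.02: z_{α/2} = 2.326.
Power = Φ(δ − 2.326) + Φ(−δ − 2.326) = Φ(-0.191) + Φ(-4.461) = 0.4242 + 0.0000 = 0.4242.

Power ≈ 0.424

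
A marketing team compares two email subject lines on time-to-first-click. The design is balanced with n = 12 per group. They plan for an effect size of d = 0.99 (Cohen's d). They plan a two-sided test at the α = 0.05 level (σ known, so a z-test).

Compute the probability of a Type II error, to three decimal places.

β ≈ 0.321

Noncentrality parameter: δ = d·√(n/2) = 0.99 × √(12/2) = 2.4250
Two-sided α = 0.05 → critical value z_{0.025} = 1.960.
Power = Φ(δ − 1.960) + Φ(−δ − 1.960) = Φ(0.465) + Φ(-4.385) = 0.6790 + 0.0000 = 0.6791.
Type II error: β = 1 − power = 1 − 0.6791 = 0.3209.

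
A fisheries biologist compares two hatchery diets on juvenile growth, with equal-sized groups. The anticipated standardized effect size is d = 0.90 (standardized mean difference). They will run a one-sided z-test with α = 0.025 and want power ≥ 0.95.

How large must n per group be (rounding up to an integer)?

n = 33 per group

Set Φ(δ − 1.960) = 0.95; then δ − 1.960 = Φ⁻¹(0.95) = 1.645, giving δ = 3.605.
δ = d·√(n/2) ⇒ n = 2(δ/d)² = 2 × (3.605 / 0.90)² = 32.09.
Round up to the next whole unit.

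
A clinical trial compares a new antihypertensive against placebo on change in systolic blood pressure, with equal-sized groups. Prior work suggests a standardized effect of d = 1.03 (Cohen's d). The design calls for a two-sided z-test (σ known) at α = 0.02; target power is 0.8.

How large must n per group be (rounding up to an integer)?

For power 0.8 need Φ(δ − z_{0.01}) = 0.8, so δ = z_{0.01} + z_{0.20} = 2.326 + 0.842 = 3.168.
(Ignoring the negligible lower-tail rejection probability gives the usual closed-form inversion.)
δ = d·√(n/2) ⇒ n = 2(δ/d)² = 2 × (3.168 / 1.03)² = 18.92.
Round up to the next whole unit.

n = 19 per group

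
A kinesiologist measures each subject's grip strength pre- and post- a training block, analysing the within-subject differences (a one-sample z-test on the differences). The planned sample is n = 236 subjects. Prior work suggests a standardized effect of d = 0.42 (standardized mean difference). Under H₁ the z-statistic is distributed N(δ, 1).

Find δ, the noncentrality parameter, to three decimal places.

δ ≈ 6.452

δ = d·√n = 0.42 × √236 = 6.4522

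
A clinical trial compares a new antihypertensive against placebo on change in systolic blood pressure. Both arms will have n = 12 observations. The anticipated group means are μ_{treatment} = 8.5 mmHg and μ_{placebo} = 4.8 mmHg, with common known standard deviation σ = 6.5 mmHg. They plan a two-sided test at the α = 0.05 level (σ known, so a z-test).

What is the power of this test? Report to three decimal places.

Standardized effect: d = |μ_{treatment} − μ_{placebo}| / σ = |8.5 − 4.8| / 6.5 = 0.5692
Noncentrality parameter: λ = d·√(n/2) = 0.5692 × √(12/2) = 1.3943
Critical value for a two-sided test at α = 0.05: z_{α/2} = 1.960.
Power = Φ(λ − 1.960) + Φ(−λ − 1.960) = Φ(-0.566) + Φ(-3.354) = 0.2858 + 0.0004 = 0.2862.

Power ≈ 0.286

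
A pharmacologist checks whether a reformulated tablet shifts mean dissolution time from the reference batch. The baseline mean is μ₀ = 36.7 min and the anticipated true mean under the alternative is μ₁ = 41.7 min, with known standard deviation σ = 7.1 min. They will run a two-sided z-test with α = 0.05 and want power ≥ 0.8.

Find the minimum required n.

Standardized effect: d = |μ₁ − μ₀| / σ = |41.7 − 36.7| / 7.1 = 0.7042
Set Φ(δ − 1.960) = 0.8; then δ − 1.960 = Φ⁻¹(0.8) = 0.842, giving δ = 2.802.
(For δ > 0 the lower-tail rejection region contributes negligibly to power, so the one-term inversion is standard.)
δ = d·√n ⇒ n = (δ/d)² = (2.802 / 0.7042)² = 15.83.
Round up to the next whole unit.

n = 16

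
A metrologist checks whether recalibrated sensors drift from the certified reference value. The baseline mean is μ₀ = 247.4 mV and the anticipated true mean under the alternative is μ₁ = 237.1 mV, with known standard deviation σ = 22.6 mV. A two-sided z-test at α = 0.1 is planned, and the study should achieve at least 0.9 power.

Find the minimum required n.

n = 42

Standardized effect: d = |μ₁ − μ₀| / σ = |237.1 − 247.4| / 22.6 = 0.4558
For power 0.9 need Φ(δ − z_{0.05}) = 0.9, so δ = z_{0.05} + z_{0.10} = 1.645 + 1.282 = 2.926.
(For δ > 0 the lower-tail rejection region contributes negligibly to power, so the one-term inversion is standard.)
δ = d·√n ⇒ n = (δ/d)² = (2.926 / 0.4558)² = 41.23.
Rounding up, n = 42.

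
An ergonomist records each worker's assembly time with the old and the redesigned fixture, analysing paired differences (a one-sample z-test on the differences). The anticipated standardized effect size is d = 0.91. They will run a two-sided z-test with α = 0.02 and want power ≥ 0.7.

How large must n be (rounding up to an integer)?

n = 10

For power 0.7 need Φ(δ − z_{0.01}) = 0.7, so δ = z_{0.01} + z_{0.30} = 2.326 + 0.524 = 2.851.
(The Φ(−δ − z_{α/2}) term is vanishingly small for δ > 0 and is dropped in the standard sample-size formula.)
δ = d·√n ⇒ n = (δ/d)² = (2.851 / 0.91)² = 9.81.
Round up to the next whole unit.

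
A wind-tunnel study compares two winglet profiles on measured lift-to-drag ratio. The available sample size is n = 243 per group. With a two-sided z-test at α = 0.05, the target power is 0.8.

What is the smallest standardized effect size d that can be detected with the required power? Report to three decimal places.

Required noncentrality: δ = z_{0.025} + z_{0.20} = 1.960 + 0.842 = 2.802.
(The second rejection-region term Φ(−δ − z_{α/2}) is negligible and dropped.)
δ = d·√(n/2) ⇒ d = δ/√(n/2) = 2.802/√(243/2) = 0.2542.

d ≈ 0.254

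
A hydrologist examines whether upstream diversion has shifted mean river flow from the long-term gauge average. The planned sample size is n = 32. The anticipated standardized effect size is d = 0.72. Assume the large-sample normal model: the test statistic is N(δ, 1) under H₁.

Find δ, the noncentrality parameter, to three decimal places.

δ ≈ 4.073

δ = d·√n = 0.72 × √32 = 4.0729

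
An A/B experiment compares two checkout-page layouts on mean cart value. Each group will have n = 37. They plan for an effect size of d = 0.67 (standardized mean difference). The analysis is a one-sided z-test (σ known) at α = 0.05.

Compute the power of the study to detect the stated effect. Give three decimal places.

Noncentrality parameter: δ = d·√(n/2) = 0.67 × √(37/2) = 2.8818
One-sided α = 0.05 → critical value z_{0.05} = 1.645.
Power = P(Z > 1.645 − δ) = Φ(1.237) = 0.8919.

Power ≈ 0.892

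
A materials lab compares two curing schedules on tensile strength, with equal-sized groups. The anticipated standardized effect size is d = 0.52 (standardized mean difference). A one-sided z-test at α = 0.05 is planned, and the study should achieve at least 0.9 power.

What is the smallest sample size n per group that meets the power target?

n = 64 per group

For power 0.9 need Φ(δ − z_{0.05}) = 0.9, so δ = z_{0.05} + z_{0.10} = 1.645 + 1.282 = 2.926.
δ = d·√(n/2) ⇒ n = 2(δ/d)² = 2 × (2.926 / 0.52)² = 63.34.
Rounding up, n = 64 per group.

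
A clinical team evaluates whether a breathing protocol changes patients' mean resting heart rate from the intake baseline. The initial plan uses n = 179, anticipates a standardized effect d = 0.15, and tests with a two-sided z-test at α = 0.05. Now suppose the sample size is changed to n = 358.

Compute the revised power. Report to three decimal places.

Power ≈ 0.810

With n = 358: δ = d·√n = 0.15 × √358 = 2.8381. Critical value z_{0.025} = 1.960.
Revised power = Φ(δ − 1.960) + Φ(−δ − 1.960) = Φ(0.878) + Φ(-4.798) = 0.8101 + 0.0000 = 0.8101.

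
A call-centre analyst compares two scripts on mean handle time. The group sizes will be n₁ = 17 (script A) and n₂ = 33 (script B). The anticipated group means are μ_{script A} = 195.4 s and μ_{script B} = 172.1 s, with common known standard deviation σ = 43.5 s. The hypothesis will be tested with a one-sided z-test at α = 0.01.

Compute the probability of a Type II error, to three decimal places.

β ≈ 0.703

Standardized effect: d = |μ_{script A} − μ_{script B}| / σ = |195.4 − 172.1| / 43.5 = 0.5356
Noncentrality parameter: δ = d / √(1/n₁ + 1/n₂) = 0.5356 / √(1/17 + 1/33) = 1.7942
Critical value for a one-sided test at α = 0.01: z_α = 2.326.
Power = P(Z > 2.326 − δ) = Φ(-0.532) = 0.2973.
Type II error: β = 1 − power = 1 − 0.2973 = 0.7027.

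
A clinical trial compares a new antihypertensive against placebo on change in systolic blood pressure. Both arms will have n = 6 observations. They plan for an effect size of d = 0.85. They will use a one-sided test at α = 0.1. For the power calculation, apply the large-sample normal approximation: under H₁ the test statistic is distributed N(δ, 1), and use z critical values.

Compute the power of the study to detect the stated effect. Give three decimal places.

Power ≈ 0.576

Noncentrality parameter: δ = d·√(n/2) = 0.85 × √(6/2) = 1.4722
One-sided α = 0.1 → critical value z_{0.1} = 1.282.
Power = P(Z > 1.282 − δ) = Φ(0.191) = 0.5756.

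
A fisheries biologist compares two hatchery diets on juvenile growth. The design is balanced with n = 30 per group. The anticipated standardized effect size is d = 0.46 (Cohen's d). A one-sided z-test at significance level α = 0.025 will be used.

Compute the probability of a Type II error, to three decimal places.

Noncentrality parameter: δ = d·√(n/2) = 0.46 × √(30/2) = 1.7816
Critical value for a one-sided test at α = 0.025: z_α = 1.960.
Power = Φ(δ − 1.960) = Φ(-0.178) = 0.4292.
Type II error: β = 1 − power = 1 − 0.4292 = 0.5708.

β ≈ 0.571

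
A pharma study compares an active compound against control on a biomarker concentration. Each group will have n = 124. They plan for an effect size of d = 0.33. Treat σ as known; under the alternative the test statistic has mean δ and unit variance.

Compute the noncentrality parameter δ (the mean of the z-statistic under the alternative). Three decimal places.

δ ≈ 2.598

The noncentrality parameter scales effect size by the design's sample-size factor: δ = d·√(n/2) = 0.33 × √(124/2) = 2.5984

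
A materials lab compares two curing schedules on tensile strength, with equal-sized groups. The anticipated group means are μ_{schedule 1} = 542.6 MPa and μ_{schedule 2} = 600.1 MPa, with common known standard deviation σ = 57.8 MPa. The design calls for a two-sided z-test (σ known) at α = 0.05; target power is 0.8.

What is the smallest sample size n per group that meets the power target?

n = 16 per group

Standardized effect: d = |μ_{schedule 1} − μ_{schedule 2}| / σ = |542.6 − 600.1| / 57.8 = 0.9948
For power 0.8 need Φ(δ − z_{0.025}) = 0.8, so δ = z_{0.025} + z_{0.20} = 1.960 + 0.842 = 2.802.
(For δ > 0 the lower-tail rejection region contributes negligibly to power, so the one-term inversion is standard.)
δ = d·√(n/2) ⇒ n = 2(δ/d)² = 2 × (2.802 / 0.9948)² = 15.86.
Round up to the next whole unit.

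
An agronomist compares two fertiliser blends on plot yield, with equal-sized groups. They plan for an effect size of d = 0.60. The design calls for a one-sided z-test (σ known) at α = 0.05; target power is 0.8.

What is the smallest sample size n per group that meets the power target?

For power 0.8 need Φ(δ − z_{0.05}) = 0.8, so δ = z_{0.05} + z_{0.20} = 1.645 + 0.842 = 2.486.
δ = d·√(n/2) ⇒ n = 2(δ/d)² = 2 × (2.486 / 0.60)² = 34.35.
Rounding up, n = 35 per group.

n = 35 per group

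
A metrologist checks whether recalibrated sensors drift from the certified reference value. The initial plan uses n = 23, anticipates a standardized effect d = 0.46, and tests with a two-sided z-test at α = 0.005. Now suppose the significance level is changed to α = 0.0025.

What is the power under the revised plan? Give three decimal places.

δ = d·√n = 0.46 × √23 = 2.2061 (unchanged). New critical value: z_{0.0013} = 3.023.
Revised power = Φ(δ − 3.023) + Φ(−δ − 3.023) = Φ(-0.817) + Φ(-5.229) = 0.2069 + 0.0000 = 0.2069.

Power ≈ 0.207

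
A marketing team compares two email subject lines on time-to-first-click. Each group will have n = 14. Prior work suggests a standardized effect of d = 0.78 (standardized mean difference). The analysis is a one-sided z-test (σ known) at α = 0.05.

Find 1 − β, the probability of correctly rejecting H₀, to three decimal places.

Noncentrality parameter: δ = d·√(n/2) = 0.78 × √(14/2) = 2.0637
Critical value for a one-sided test at α = 0.05: z_α = 1.645.
Power = P(Z > 1.645 − δ) = Φ(0.419) = 0.6623.

Power ≈ 0.662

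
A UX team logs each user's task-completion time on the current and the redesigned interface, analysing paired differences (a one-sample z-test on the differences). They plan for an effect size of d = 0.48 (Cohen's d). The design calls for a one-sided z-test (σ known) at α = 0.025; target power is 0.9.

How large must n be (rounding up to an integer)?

Set Φ(δ − 1.960) = 0.9; then δ − 1.960 = Φ⁻¹(0.9) = 1.282, giving δ = 3.242.
δ = d·√n ⇒ n = (δ/d)² = (3.242 / 0.48)² = 45.61.
Round up to the next whole unit.

n = 46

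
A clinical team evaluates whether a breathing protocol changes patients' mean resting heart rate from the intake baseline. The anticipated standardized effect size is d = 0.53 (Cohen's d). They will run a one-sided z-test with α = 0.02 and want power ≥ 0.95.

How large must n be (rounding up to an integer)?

For power 0.95 need Φ(δ − z_{0.02}) = 0.95, so δ = z_{0.02} + z_{0.05} = 2.054 + 1.645 = 3.699.
δ = d·√n ⇒ n = (δ/d)² = (3.699 / 0.53)² = 48.70.
Round up to the next whole unit.

n = 49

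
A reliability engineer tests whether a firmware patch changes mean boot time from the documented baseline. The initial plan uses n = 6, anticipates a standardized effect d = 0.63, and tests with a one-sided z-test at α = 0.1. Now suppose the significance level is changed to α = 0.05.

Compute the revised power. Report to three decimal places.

Power ≈ 0.460

δ = d·√n = 0.63 × √6 = 1.5432 (unchanged). New critical value: z_{0.05} = 1.645.
Revised power = P(Z > 1.645 − δ) = Φ(-0.102) = 0.4595.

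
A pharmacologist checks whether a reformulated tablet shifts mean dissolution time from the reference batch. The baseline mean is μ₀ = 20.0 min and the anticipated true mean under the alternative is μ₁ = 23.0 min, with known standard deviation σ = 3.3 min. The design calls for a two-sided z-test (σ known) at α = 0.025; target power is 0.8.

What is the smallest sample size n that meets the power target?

n = 12

Standardized effect: d = |μ₁ − μ₀| / σ = |23.0 − 20.0| / 3.3 = 0.9091
Set Φ(δ − 2.241) = 0.8; then δ − 2.241 = Φ⁻¹(0.8) = 0.842, giving δ = 3.083.
(The Φ(−δ − z_{α/2}) term is vanishingly small for δ > 0 and is dropped in the standard sample-size formula.)
δ = d·√n ⇒ n = (δ/d)² = (3.083 / 0.9091)² = 11.50.
Rounding up, n = 12.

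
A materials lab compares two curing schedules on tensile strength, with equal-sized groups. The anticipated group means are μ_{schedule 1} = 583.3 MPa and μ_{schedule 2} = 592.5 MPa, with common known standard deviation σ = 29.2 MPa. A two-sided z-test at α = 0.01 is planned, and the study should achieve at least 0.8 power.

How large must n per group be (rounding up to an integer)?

Standardized effect: d = |μ_{schedule 1} − μ_{schedule 2}| / σ = |583.3 − 592.5| / 29.2 = 0.3151
For power 0.8 need Φ(δ − z_{0.005}) = 0.8, so δ = z_{0.005} + z_{0.20} = 2.576 + 0.842 = 3.417.
(For δ > 0 the lower-tail rejection region contributes negligibly to power, so the one-term inversion is standard.)
δ = d·√(n/2) ⇒ n = 2(δ/d)² = 2 × (3.417 / 0.3151)² = 235.30.
Round up to the next whole unit.

n = 236 per group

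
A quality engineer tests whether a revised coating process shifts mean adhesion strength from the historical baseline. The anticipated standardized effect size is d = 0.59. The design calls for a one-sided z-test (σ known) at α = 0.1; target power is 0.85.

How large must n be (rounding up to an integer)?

n = 16

For power 0.85 need Φ(δ − z_{0.1}) = 0.85, so δ = z_{0.1} + z_{0.15} = 1.282 + 1.036 = 2.318.
δ = d·√n ⇒ n = (δ/d)² = (2.318 / 0.59)² = 15.44.
Round up to the next whole unit.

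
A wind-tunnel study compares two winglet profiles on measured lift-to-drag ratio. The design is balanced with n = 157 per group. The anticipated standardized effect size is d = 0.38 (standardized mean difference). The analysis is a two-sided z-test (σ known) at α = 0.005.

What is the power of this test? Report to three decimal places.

Power ≈ 0.712

Noncentrality parameter: δ = d·√(n/2) = 0.38 × √(157/2) = 3.3668
Critical value for a two-sided test at α = 0.005: z_{α/2} = 2.807.
Power = Φ(δ − 2.807) + Φ(−δ − 2.807) = Φ(0.560) + Φ(-6.174) = 0.7122 + 0.0000 = 0.7122.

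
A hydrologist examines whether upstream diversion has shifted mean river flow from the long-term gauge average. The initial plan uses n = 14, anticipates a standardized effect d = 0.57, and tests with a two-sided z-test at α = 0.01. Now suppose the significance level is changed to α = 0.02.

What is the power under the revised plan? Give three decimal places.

δ = d·√n = 0.57 × √14 = 2.1327 (unchanged). New critical value: z_{0.01} = 2.326.
Revised power = Φ(δ − 2.326) + Φ(−δ − 2.326) = Φ(-0.194) + Φ(-4.459) = 0.4232 + 0.0000 = 0.4232.

Power ≈ 0.423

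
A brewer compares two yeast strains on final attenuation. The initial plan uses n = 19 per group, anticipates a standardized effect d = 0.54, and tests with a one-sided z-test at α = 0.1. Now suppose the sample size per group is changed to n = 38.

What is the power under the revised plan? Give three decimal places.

With n = 38 per group: δ = d·√(n/2) = 0.54 × √(38/2) = 2.3538. Critical value z_{0.1} = 1.282.
Revised power = Φ(δ − 1.282) = Φ(1.072) = 0.8582.

Power ≈ 0.858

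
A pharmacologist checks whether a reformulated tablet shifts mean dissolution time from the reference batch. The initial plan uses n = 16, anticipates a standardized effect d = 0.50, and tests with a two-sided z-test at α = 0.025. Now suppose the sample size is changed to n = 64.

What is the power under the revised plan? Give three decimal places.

Power ≈ 0.961

With n = 64: δ = d·√n = 0.50 × √64 = 4.0000. Critical value z_{0.0125} = 2.241.
Revised power = Φ(δ − 2.241) + Φ(−δ − 2.241) = Φ(1.759) + Φ(-6.241) = 0.9607 + 0.0000 = 0.9607.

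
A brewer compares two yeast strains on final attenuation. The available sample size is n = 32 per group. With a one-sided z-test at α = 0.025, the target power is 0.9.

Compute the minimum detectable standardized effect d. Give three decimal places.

Need Φ(δ − 1.960) = 0.9, so δ = 1.960 + 1.282 = 3.242.
δ = d·√(n/2) ⇒ d = δ/√(n/2) = 3.242/√(32/2) = 0.8104.

d ≈ 0.810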